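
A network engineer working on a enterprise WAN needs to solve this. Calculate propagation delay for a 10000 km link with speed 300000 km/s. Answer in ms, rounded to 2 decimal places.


Given: distance = 10000 km, speed = 300000 km/s
Delay = distance / speed = 10000 / 300000 seconds
Delay in ms = 10000 * 1000 / 300000
Delay = 33.3333 ms
Rounded to 2 dp = 33.33 ms

33.33


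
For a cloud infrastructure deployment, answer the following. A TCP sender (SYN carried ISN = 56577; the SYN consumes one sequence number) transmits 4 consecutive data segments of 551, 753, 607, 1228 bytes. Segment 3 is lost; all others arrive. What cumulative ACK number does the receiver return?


SYN uses sequence number 56577; first data byte = ISN + 1 = 56578.
Segment 1: SEQ = 56578, len = 551 B, covers [56578, 57128]
Segment 2: SEQ = 57129, len = 753 B, covers [57129, 57881]
Segment 3: SEQ = 57882, len = 607 B, covers [57882, 58488] [LOST]
Segment 4: SEQ = 58489, len = 1228 B, covers [58489, 59716]
In-order data received: bytes [56578, 57881] (segments 1..2).
Segment 3 missing -> gap begins at byte 57882; later segments buffered out of order.
Cumulative ACK = next expected in-order byte = 56578 + 551 + 753 = 57882

57882


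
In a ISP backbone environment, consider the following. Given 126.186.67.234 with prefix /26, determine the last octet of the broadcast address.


Given: IP = 126.186.67.234, prefix = /26
Host bits = 32 - 26 = 6
Network last octet = 234 AND mask = 192
Host part size = 2^6 - 1 = 63
Broadcast last octet = 192 OR 63 = 255

255


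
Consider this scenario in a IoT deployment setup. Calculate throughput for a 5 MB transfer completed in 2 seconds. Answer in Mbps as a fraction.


Given: file = 5 MB, time = 2 s
File in Mb = 5 * 8 = 40 Mb
Throughput = 40 / 2 Mbps
Throughput = 20 Mbps

20


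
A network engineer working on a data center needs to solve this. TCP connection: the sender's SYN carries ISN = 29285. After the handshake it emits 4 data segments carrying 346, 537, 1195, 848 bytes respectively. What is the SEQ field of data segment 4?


The SYN occupies sequence number ISN = 29285, so the first data byte is ISN + 1 = 29286.
SEQ of data segment i = (ISN + 1) + sum of payload sizes of segments 1..i-1.
Segment 1: SEQ = 29286, payload = 346 bytes
Segment 2: SEQ = 29632, payload = 537 bytes
Segment 3: SEQ = 30169, payload = 1195 bytes
Segment 4: SEQ = 31364, payload = 848 bytes
SEQ of segment 4 = 29286 + 346 + 537 + 1195 = 31364

31364


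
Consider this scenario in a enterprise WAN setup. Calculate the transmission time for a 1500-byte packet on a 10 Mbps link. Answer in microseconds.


Given: packet = 1500 bytes, bandwidth = 10 Mbps
Packet in bits = 1500 * 8 = 12000 bits
Bandwidth = 10 * 10^6 = 10000000 bps
Time = 12000 / 10000000 seconds
Time in us = 12000 * 10^6 / 10000000 = 1200

1200


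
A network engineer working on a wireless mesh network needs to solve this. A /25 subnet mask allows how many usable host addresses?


Given: subnet mask /25
Host bits = 32 - 25 = 7
Total addresses = 2^7 = 128
Usable hosts = 128 - 2 (network + broadcast) = 126

126


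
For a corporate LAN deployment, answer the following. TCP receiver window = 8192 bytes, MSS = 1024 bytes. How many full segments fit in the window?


Given: RWND = 8192 bytes, MSS = 1024 bytes
Full segments = floor(RWND / MSS)
Full segments = floor(8192 / 1024)
Full segments = floor(8.0) = 8

8


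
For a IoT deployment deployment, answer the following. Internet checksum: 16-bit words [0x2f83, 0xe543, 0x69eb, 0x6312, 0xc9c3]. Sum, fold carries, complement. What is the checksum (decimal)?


Given words: [0x2f83, 0xe543, 0x69eb, 0x6312, 0xc9c3]
Step 1: Sum all words
Raw sum = 12163 + 58691 + 27115 + 25362 + 51651 = 174982
Step 2: Fold carry: (43910 + 2) = 43912
One's complement = ~43912 & 0xFFFF = 21623

21623


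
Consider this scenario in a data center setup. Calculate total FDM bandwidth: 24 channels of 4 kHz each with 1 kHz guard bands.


Given: 24 channels, 4 kHz each, guard = 1 kHz
Channel bandwidth = 24 * 4 = 96 kHz
Guard bands = 23 gaps * 1 kHz = 23 kHz
Total = 96 + 23 = 119 kHz

119


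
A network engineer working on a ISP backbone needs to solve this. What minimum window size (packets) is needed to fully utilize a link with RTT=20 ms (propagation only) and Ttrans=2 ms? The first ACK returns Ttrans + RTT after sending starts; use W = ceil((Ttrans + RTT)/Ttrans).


Given: Ttrans = 2 ms, RTT = 20 ms (= 2 * Tprop, Tprop = 10 ms)
Time until first ACK returns = Ttrans + RTT = 2 + 20 = 22 ms
Need W * Ttrans >= Ttrans + RTT  ->  W >= (Ttrans + RTT) / Ttrans
(Ttrans + RTT) / Ttrans = 22 / 2 = 11
W_min = ceil(11) = 11

11


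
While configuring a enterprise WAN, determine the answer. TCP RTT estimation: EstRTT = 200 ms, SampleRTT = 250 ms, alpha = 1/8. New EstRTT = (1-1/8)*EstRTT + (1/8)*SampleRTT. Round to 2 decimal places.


Given: EstRTT = 200 ms, SampleRTT = 250 ms, alpha = 1/8
New EstRTT = (1 - alpha) * EstRTT + alpha * SampleRTT
(7/8) * 200 = 175
(1/8) * 250 = 31.25
New EstRTT = 175 + 31.25 = 206.25 ms -> 206.25 ms (2 dp)

206.25


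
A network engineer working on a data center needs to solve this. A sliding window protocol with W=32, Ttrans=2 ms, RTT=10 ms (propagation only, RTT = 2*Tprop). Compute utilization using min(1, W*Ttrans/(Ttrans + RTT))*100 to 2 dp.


Given: W = 32, Ttrans = 2 ms, RTT = 10 ms (= 2 * Tprop, Tprop = 5 ms)
Cycle time = Ttrans + RTT = 2 + 10 = 12 ms (first packet sent until its ACK returns)
W * Ttrans = 32 * 2 = 64 ms of sending per cycle
W * Ttrans / (Ttrans + RTT) = 64 / 12 = 5.333333
U = min(1, 5.333333) = 1.000000
U% = 100.00%

100.00


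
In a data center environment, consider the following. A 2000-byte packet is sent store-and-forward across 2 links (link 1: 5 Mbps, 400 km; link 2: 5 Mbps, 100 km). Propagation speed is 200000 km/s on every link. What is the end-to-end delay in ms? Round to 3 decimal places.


Packet = 2000 bytes = 16000 bits. Store-and-forward: sum (t_trans + t_prop) per link.
Link 1: t_trans = 16000/(5*10^6) s = 3.2000 ms; t_prop = 400/200000 s = 2.0000 ms; subtotal = 5.2000 ms
Link 2: t_trans = 16000/(5*10^6) s = 3.2000 ms; t_prop = 100/200000 s = 0.5000 ms; subtotal = 3.7000 ms
End-to-end = 5.2000 + 3.7000 = 8.9000 ms -> 8.900 ms (3 dp)

8.900


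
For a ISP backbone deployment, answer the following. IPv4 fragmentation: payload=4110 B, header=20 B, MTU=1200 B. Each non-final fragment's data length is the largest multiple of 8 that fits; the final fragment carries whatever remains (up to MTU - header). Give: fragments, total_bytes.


Max data per non-final fragment = floor((MTU - header)/8)*8 = floor((1200 - 20)/8)*8 = floor(1180/8)*8 = 1176 B
Final fragment needs no 8-byte alignment: it can carry up to MTU - header = 1180 B
Non-final fragments needed = ceil((payload - 1180) / 1176) = ceil(2930/1176) = ceil(2.4915) = 3
Number of fragments = 3 + 1 = 4
Fragment sizes (data): 3 * 1176 B + 582 B (last, 582 <= 1180 OK)
Total bytes sent = payload + n_frags * header = 4110 + 4*20 = 4110 + 80 = 4190 B

4, 4190


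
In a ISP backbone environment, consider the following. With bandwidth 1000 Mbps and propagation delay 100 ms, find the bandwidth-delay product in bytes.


Given: bandwidth = 1000 Mbps, delay = 100 ms
BDP in bits = 1000 * 10^6 * 100 / 1000
BDP in bits = 100000000
BDP in bytes = 100000000 / 8 = 12500000

12500000


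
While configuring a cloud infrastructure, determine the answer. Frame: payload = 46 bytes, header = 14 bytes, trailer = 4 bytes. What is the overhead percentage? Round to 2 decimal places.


Given: payload = 46 B, header = 14 B, trailer = 4 B
Overhead bytes = header + trailer = 14 + 4 = 18
Total frame = payload + overhead = 46 + 18 = 64
Overhead % = 18 / 64 * 100 = 28.1250% -> 28.13% (2 dp)

28.13


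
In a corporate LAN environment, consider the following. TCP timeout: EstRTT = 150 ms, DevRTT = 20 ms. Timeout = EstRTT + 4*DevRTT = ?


Given: EstRTT = 150 ms, DevRTT = 20 ms
Timeout = EstRTT + 4 * DevRTT
4 * DevRTT = 4 * 20 = 80
Timeout = 150 + 80 = 230 ms

230


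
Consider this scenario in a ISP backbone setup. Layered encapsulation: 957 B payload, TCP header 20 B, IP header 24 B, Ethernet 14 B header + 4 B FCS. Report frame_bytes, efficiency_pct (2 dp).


TCP segment = 957 + 20 = 977 B
IP packet = 977 + 24 = 1001 B
Ethernet frame = 1001 + 14 + 4 = 1019 B
Efficiency = app / frame = 957 / 1019 = 0.939156 = 93.9156% -> 93.92% (2 dp)

1019, 93.92


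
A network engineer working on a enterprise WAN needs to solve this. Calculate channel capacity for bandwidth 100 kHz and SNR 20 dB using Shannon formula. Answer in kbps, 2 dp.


Given: B = 100 kHz, SNR = 20 dB
SNR linear = 10^(20/10) = 100
1 + SNR = 101
log2(101) = 6.6582114828
C = 100 * 1000 * 6.6582114828 = 665821.1483 bps
C = 665.821148 kbps -> 665.82 kbps (2 dp)

665.82


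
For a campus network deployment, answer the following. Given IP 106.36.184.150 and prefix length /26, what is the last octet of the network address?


Given: IP = 106.36.184.150, prefix = /26
Subnet mask = 255.255.255.192
Last octet of IP: 150
Last octet of mask: 192
Network last octet = 150 AND 192 = 128

128


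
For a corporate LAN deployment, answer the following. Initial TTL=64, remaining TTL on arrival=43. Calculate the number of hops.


Given: initial TTL = 64, received TTL = 43
Hops = initial TTL - received TTL
Hops = 64 - 43 = 21

21


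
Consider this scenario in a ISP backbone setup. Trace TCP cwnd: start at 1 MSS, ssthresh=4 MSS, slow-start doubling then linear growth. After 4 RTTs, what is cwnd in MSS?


RTT 0: cwnd = 1 MSS (initial)
RTT 1: cwnd = 2 MSS (slow start, doubled)
RTT 2: cwnd = 4 MSS (slow start, doubled)
RTT 3: cwnd = 5 MSS (congestion avoidance, +1)
RTT 4: cwnd = 6 MSS (congestion avoidance, +1)

6


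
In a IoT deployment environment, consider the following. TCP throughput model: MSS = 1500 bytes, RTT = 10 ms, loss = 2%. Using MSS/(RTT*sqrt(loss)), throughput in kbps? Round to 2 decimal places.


Given: MSS = 1500 bytes, RTT = 10 ms, loss = 2%
RTT in seconds = 10 / 1000 = 0.01
Loss rate = 2% = 0.02
sqrt(loss) = sqrt(0.02) = 0.141421356237
Throughput (bytes/s) = 1500 / (0.01 * 0.141421356237) = 1060660.1718
Throughput (kbps) = 1060660.1718 * 8 / 1000 = 8485.281374 -> 8485.28 kbps (2 dp)

8485.28


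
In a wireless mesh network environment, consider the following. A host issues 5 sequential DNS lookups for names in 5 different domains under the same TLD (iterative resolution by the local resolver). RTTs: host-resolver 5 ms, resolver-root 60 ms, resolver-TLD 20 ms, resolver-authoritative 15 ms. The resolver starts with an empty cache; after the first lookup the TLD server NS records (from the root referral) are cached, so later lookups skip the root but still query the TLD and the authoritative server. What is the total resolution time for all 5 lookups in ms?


Lookup 1 (cold cache): local + root + TLD + auth = 5 + 60 + 20 + 15 = 100 ms
Lookups 2..5 (TLD NS cached -> skip root; new domain -> still ask TLD and auth): local + TLD + auth = 5 + 20 + 15 = 40 ms each
Remaining 4 lookups: 4 * 40 = 160 ms
Total = 100 + 160 = 260 ms

260


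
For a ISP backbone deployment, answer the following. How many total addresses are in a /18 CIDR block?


Given: CIDR prefix /18
Host bits = 32 - 18 = 14
Total addresses = 2^14 = 16384

16384


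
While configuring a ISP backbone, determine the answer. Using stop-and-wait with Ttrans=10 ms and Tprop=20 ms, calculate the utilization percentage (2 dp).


Given: Ttrans = 10 ms, Tprop = 20 ms
RTT = 2 * Tprop = 2 * 20 = 40 ms
U = Ttrans / (Ttrans + RTT)
U = 10 / (10 + 40)
U = 10 / 50 = 0.2
U% = 20.00%

20.00


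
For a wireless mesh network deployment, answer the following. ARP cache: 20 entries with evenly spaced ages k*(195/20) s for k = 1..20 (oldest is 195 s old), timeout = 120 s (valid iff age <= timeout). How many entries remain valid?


Ages are k * 195/20 s for k = 1..20 (spacing = 9.7500 s).
Entry k is valid iff k * 195/20 <= 120 iff k <= 20 * 120 / 195 = 12.3077
n_valid = floor(12.3077) = 12
(n_stale = 20 - 12 = 8)

12


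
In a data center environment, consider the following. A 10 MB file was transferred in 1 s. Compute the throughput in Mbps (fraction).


Given: file = 10 MB, time = 1 s
File in Mb = 10 * 8 = 80 Mb
Throughput = 80 / 1 Mbps
Throughput = 80 Mbps

80


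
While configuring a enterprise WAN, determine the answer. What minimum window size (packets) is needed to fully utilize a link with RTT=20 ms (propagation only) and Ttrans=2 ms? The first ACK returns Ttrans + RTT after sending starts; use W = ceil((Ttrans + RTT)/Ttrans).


Given: Ttrans = 2 ms, RTT = 20 ms (= 2 * Tprop, Tprop = 10 ms)
Time until first ACK returns = Ttrans + RTT = 2 + 20 = 22 ms
Need W * Ttrans >= Ttrans + RTT  ->  W >= (Ttrans + RTT) / Ttrans
(Ttrans + RTT) / Ttrans = 22 / 2 = 11
W_min = ceil(11) = 11

11


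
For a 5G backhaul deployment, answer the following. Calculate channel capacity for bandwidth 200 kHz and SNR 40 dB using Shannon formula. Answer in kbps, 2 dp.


Given: B = 200 kHz, SNR = 40 dB
SNR linear = 10^(40/10) = 10000
1 + SNR = 10001
log2(10001) = 13.2878566418
C = 200 * 1000 * 13.2878566418 = 2657571.3284 bps
C = 2657.571328 kbps -> 2657.57 kbps (2 dp)

2657.57


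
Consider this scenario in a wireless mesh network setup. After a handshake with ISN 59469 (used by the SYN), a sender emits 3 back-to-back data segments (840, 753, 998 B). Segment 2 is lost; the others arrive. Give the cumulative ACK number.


SYN uses sequence number 59469; first data byte = ISN + 1 = 59470.
Segment 1: SEQ = 59470, len = 840 B, covers [59470, 60309]
Segment 2: SEQ = 60310, len = 753 B, covers [60310, 61062] [LOST]
Segment 3: SEQ = 61063, len = 998 B, covers [61063, 62060]
In-order data received: bytes [59470, 60309] (segments 1..1).
Segment 2 missing -> gap begins at byte 60310; later segments buffered out of order.
Cumulative ACK = next expected in-order byte = 59470 + 840 = 60310

60310


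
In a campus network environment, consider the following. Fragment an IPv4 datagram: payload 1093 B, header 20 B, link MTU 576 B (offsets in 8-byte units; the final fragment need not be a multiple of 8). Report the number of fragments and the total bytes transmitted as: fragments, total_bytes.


Max data per non-final fragment = floor((MTU - header)/8)*8 = floor((576 - 20)/8)*8 = floor(556/8)*8 = 552 B
Final fragment needs no 8-byte alignment: it can carry up to MTU - header = 556 B
Non-final fragments needed = ceil((payload - 556) / 552) = ceil(537/552) = ceil(0.9728) = 1
Number of fragments = 1 + 1 = 2
Fragment sizes (data): 1 * 552 B + 541 B (last, 541 <= 556 OK)
Total bytes sent = payload + n_frags * header = 1093 + 2*20 = 1093 + 40 = 1133 B

2, 1133


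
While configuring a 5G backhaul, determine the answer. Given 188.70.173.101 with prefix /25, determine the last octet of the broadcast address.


Given: IP = 188.70.173.101, prefix = /25
Host bits = 32 - 25 = 7
Network last octet = 101 AND mask = 0
Host part size = 2^7 - 1 = 127
Broadcast last octet = 0 OR 127 = 127

127


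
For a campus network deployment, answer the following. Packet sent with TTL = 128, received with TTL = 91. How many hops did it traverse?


Given: initial TTL = 128, received TTL = 91
Hops = initial TTL - received TTL
Hops = 128 - 91 = 37

37


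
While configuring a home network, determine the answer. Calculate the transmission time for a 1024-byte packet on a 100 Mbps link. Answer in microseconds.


Given: packet = 1024 bytes, bandwidth = 100 Mbps
Packet in bits = 1024 * 8 = 8192 bits
Bandwidth = 100 * 10^6 = 100000000 bps
Time = 8192 / 100000000 seconds
Time in us = 8192 * 10^6 / 100000000 = 81.92

81.92


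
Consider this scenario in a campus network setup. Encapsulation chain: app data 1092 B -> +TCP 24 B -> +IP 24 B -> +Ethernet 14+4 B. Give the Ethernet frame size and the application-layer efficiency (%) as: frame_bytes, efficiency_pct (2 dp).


TCP segment = 1092 + 24 = 1116 B
IP packet = 1116 + 24 = 1140 B
Ethernet frame = 1140 + 14 + 4 = 1158 B
Efficiency = app / frame = 1092 / 1158 = 0.943005 = 94.3005% -> 94.30% (2 dp)

1158, 94.30


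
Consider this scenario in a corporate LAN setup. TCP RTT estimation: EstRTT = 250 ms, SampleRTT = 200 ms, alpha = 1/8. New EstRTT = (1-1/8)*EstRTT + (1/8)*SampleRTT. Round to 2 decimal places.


Given: EstRTT = 250 ms, SampleRTT = 200 ms, alpha = 1/8
New EstRTT = (1 - alpha) * EstRTT + alpha * SampleRTT
(7/8) * 250 = 218.75
(1/8) * 200 = 25
New EstRTT = 218.75 + 25 = 243.75 ms -> 243.75 ms (2 dp)

243.75


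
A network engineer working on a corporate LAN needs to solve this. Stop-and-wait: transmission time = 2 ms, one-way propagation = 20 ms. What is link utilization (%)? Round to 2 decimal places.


Given: Ttrans = 2 ms, Tprop = 20 ms
RTT = 2 * Tprop = 2 * 20 = 40 ms
U = Ttrans / (Ttrans + RTT)
U = 2 / (2 + 40)
U = 2 / 42 = 0.047619
U% = 4.76%

4.76


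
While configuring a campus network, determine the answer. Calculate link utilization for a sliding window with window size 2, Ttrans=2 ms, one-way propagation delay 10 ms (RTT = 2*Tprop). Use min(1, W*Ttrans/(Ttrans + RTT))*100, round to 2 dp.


Given: W = 2, Ttrans = 2 ms, RTT = 20 ms (= 2 * Tprop, Tprop = 10 ms)
Cycle time = Ttrans + RTT = 2 + 20 = 22 ms (first packet sent until its ACK returns)
W * Ttrans = 2 * 2 = 4 ms of sending per cycle
W * Ttrans / (Ttrans + RTT) = 4 / 22 = 0.181818
U = min(1, 0.181818) = 0.181818
U% = 18.18%

18.18


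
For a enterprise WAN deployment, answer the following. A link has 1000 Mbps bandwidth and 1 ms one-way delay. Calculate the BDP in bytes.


Given: bandwidth = 1000 Mbps, delay = 1 ms
BDP in bits = 1000 * 10^6 * 1 / 1000
BDP in bits = 1000000
BDP in bytes = 1000000 / 8 = 125000

125000


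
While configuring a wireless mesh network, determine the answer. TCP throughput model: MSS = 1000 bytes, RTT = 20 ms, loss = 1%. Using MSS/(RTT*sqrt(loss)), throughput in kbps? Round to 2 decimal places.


Given: MSS = 1000 bytes, RTT = 20 ms, loss = 1%
RTT in seconds = 20 / 1000 = 0.02
Loss rate = 1% = 0.01
sqrt(loss) = sqrt(0.01) = 0.1
Throughput (bytes/s) = 1000 / (0.02 * 0.1) = 500000.0000
Throughput (kbps) = 500000.0000 * 8 / 1000 = 4000.000000 -> 4000.00 kbps (2 dp)

4000.00


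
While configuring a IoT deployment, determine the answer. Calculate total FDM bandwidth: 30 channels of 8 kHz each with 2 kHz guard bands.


Given: 30 channels, 8 kHz each, guard = 2 kHz
Channel bandwidth = 30 * 8 = 240 kHz
Guard bands = 29 gaps * 2 kHz = 58 kHz
Total = 240 + 58 = 298 kHz

298


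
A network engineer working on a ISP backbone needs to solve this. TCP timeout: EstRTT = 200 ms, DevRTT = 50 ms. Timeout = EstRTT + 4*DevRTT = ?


Given: EstRTT = 200 ms, DevRTT = 50 ms
Timeout = EstRTT + 4 * DevRTT
4 * DevRTT = 4 * 50 = 200
Timeout = 200 + 200 = 400 ms

400


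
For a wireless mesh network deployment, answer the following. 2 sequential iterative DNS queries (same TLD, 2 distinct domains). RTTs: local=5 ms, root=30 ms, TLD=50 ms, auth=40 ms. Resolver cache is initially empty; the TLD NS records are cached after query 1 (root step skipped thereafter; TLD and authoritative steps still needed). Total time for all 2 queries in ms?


Lookup 1 (cold cache): local + root + TLD + auth = 5 + 30 + 50 + 40 = 125 ms
Lookups 2..2 (TLD NS cached -> skip root; new domain -> still ask TLD and auth): local + TLD + auth = 5 + 50 + 40 = 95 ms each
Remaining 1 lookups: 1 * 95 = 95 ms
Total = 125 + 95 = 220 ms

220


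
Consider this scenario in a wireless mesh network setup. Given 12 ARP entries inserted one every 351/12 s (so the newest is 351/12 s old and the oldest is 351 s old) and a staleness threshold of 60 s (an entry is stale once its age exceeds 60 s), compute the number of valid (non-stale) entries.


Ages are k * 351/12 s for k = 1..12 (spacing = 29.2500 s).
Entry k is valid iff k * 351/12 <= 60 iff k <= 12 * 60 / 351 = 2.0513
n_valid = floor(2.0513) = 2
(n_stale = 12 - 2 = 10)

2


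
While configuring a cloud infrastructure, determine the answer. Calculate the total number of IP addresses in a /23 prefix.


Given: CIDR prefix /23
Host bits = 32 - 23 = 9
Total addresses = 2^9 = 512

512


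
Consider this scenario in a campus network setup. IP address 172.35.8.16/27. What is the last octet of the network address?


Given: IP = 172.35.8.16, prefix = /27
Subnet mask = 255.255.255.224
Last octet of IP: 16
Last octet of mask: 224
Network last octet = 16 AND 224 = 0

0


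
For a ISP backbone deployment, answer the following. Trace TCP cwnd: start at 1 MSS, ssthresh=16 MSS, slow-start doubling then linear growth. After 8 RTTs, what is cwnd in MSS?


RTT 0: cwnd = 1 MSS (initial)
RTT 1: cwnd = 2 MSS (slow start, doubled)
RTT 2: cwnd = 4 MSS (slow start, doubled)
RTT 3: cwnd = 8 MSS (slow start, doubled)
RTT 4: cwnd = 16 MSS (slow start, doubled)
RTT 5: cwnd = 17 MSS (congestion avoidance, +1)
RTT 6: cwnd = 18 MSS (congestion avoidance, +1)
RTT 7: cwnd = 19 MSS (congestion avoidance, +1)
RTT 8: cwnd = 20 MSS (congestion avoidance, +1)

20


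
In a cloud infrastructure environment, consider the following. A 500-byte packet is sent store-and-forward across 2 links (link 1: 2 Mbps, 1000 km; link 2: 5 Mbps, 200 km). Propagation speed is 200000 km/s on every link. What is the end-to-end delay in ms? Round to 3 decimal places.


Packet = 500 bytes = 4000 bits. Store-and-forward: sum (t_trans + t_prop) per link.
Link 1: t_trans = 4000/(2*10^6) s = 2.0000 ms; t_prop = 1000/200000 s = 5.0000 ms; subtotal = 7.0000 ms
Link 2: t_trans = 4000/(5*10^6) s = 0.8000 ms; t_prop = 200/200000 s = 1.0000 ms; subtotal = 1.8000 ms
End-to-end = 7.0000 + 1.8000 = 8.8000 ms -> 8.800 ms (3 dp)

8.800


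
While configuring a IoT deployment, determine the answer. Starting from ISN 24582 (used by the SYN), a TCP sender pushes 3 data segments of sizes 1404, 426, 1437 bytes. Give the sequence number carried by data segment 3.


The SYN occupies sequence number ISN = 24582, so the first data byte is ISN + 1 = 24583.
SEQ of data segment i = (ISN + 1) + sum of payload sizes of segments 1..i-1.
Segment 1: SEQ = 24583, payload = 1404 bytes
Segment 2: SEQ = 25987, payload = 426 bytes
Segment 3: SEQ = 26413, payload = 1437 bytes
SEQ of segment 3 = 24583 + 1404 + 426 = 26413

26413


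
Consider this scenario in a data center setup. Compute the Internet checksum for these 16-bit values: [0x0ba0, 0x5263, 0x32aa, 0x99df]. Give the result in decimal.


Given words: [0x0ba0, 0x5263, 0x32aa, 0x99df]
Step 1: Sum all words
Raw sum = 2976 + 21091 + 12970 + 39391 = 76428
Step 2: Fold carry: (10892 + 1) = 10893
One's complement = ~10893 & 0xFFFF = 54642

54642


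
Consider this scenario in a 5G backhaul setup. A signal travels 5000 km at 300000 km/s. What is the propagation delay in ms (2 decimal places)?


Given: distance = 5000 km, speed = 300000 km/s
Delay = distance / speed = 5000 / 300000 seconds
Delay in ms = 5000 * 1000 / 300000
Delay = 16.6667 ms
Rounded to 2 dp = 16.67 ms

16.67


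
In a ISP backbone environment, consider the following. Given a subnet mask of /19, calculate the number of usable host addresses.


Given: subnet mask /19
Host bits = 32 - 19 = 13
Total addresses = 2^13 = 8192
Usable hosts = 8192 - 2 (network + broadcast) = 8190

8190


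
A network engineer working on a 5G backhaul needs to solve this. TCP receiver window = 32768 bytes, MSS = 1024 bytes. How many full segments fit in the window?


Given: RWND = 32768 bytes, MSS = 1024 bytes
Full segments = floor(RWND / MSS)
Full segments = floor(32768 / 1024)
Full segments = floor(32.0) = 32

32


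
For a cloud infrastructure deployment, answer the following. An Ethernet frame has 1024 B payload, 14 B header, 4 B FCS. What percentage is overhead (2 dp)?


Given: payload = 1024 B, header = 14 B, trailer = 4 B
Overhead bytes = header + trailer = 14 + 4 = 18
Total frame = payload + overhead = 1024 + 18 = 1042
Overhead % = 18 / 1042 * 100 = 1.7274% -> 1.73% (2 dp)

1.73


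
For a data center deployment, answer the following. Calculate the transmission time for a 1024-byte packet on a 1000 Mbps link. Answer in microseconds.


Given: packet = 1024 bytes, bandwidth = 1000 Mbps
Packet in bits = 1024 * 8 = 8192 bits
Bandwidth = 1000 * 10^6 = 1000000000 bps
Time = 8192 / 1000000000 seconds
Time in us = 8192 * 10^6 / 1000000000 = 8.192

8.192


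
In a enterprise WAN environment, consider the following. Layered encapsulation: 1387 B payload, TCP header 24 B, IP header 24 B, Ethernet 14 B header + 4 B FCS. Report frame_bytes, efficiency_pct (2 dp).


TCP segment = 1387 + 24 = 1411 B
IP packet = 1411 + 24 = 1435 B
Ethernet frame = 1435 + 14 + 4 = 1453 B
Efficiency = app / frame = 1387 / 1453 = 0.954577 = 95.4577% -> 95.46% (2 dp)

1453, 95.46


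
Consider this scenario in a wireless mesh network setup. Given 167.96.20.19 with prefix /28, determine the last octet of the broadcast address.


Given: IP = 167.96.20.19, prefix = /28
Host bits = 32 - 28 = 4
Network last octet = 19 AND mask = 16
Host part size = 2^4 - 1 = 15
Broadcast last octet = 16 OR 15 = 31

31


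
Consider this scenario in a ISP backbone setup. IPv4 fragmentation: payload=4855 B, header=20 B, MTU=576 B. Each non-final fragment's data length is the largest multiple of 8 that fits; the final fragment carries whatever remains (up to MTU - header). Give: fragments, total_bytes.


Max data per non-final fragment = floor((MTU - header)/8)*8 = floor((576 - 20)/8)*8 = floor(556/8)*8 = 552 B
Final fragment needs no 8-byte alignment: it can carry up to MTU - header = 556 B
Non-final fragments needed = ceil((payload - 556) / 552) = ceil(4299/552) = ceil(7.7880) = 8
Number of fragments = 8 + 1 = 9
Fragment sizes (data): 8 * 552 B + 439 B (last, 439 <= 556 OK)
Total bytes sent = payload + n_frags * header = 4855 + 9*20 = 4855 + 180 = 5035 B

9, 5035


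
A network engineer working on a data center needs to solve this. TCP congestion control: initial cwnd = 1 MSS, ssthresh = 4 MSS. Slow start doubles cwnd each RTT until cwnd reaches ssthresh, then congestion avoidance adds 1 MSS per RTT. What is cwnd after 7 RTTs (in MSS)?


RTT 0: cwnd = 1 MSS (initial)
RTT 1: cwnd = 2 MSS (slow start, doubled)
RTT 2: cwnd = 4 MSS (slow start, doubled)
RTT 3: cwnd = 5 MSS (congestion avoidance, +1)
RTT 4: cwnd = 6 MSS (congestion avoidance, +1)
RTT 5: cwnd = 7 MSS (congestion avoidance, +1)
RTT 6: cwnd = 8 MSS (congestion avoidance, +1)
RTT 7: cwnd = 9 MSS (congestion avoidance, +1)

9


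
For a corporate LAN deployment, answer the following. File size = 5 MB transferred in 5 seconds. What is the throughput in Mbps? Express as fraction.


Given: file = 5 MB, time = 5 s
File in Mb = 5 * 8 = 40 Mb
Throughput = 40 / 5 Mbps
Throughput = 8 Mbps

8


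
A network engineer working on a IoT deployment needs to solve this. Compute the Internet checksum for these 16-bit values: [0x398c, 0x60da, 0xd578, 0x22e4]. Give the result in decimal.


Given words: [0x398c, 0x60da, 0xd578, 0x22e4]
Step 1: Sum all words
Raw sum = 14732 + 24794 + 54648 + 8932 = 103106
Step 2: Fold carry: (37570 + 1) = 37571
One's complement = ~37571 & 0xFFFF = 27964

27964


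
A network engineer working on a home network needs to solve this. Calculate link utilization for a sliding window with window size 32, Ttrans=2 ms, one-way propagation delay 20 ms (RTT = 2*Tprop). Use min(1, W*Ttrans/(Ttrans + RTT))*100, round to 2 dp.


Given: W = 32, Ttrans = 2 ms, RTT = 40 ms (= 2 * Tprop, Tprop = 20 ms)
Cycle time = Ttrans + RTT = 2 + 40 = 42 ms (first packet sent until its ACK returns)
W * Ttrans = 32 * 2 = 64 ms of sending per cycle
W * Ttrans / (Ttrans + RTT) = 64 / 42 = 1.523810
U = min(1, 1.523810) = 1.000000
U% = 100.00%

100.00


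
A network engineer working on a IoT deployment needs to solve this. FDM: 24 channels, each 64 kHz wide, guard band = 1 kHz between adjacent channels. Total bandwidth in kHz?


Given: 24 channels, 64 kHz each, guard = 1 kHz
Channel bandwidth = 24 * 64 = 1536 kHz
Guard bands = 23 gaps * 1 kHz = 23 kHz
Total = 1536 + 23 = 1559 kHz

1559


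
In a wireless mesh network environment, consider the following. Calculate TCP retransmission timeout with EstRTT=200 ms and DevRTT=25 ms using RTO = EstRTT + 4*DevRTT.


Given: EstRTT = 200 ms, DevRTT = 25 ms
Timeout = EstRTT + 4 * DevRTT
4 * DevRTT = 4 * 25 = 100
Timeout = 200 + 100 = 300 ms

300


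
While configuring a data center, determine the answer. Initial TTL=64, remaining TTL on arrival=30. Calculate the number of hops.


Given: initial TTL = 64, received TTL = 30
Hops = initial TTL - received TTL
Hops = 64 - 30 = 34

34


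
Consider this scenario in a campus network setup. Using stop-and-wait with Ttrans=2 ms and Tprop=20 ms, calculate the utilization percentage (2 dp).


Given: Ttrans = 2 ms, Tprop = 20 ms
RTT = 2 * Tprop = 2 * 20 = 40 ms
U = Ttrans / (Ttrans + RTT)
U = 2 / (2 + 40)
U = 2 / 42 = 0.047619
U% = 4.76%

4.76


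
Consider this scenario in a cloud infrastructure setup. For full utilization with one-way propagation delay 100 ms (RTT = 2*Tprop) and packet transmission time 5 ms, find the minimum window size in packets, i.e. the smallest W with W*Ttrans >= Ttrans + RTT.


Given: Ttrans = 5 ms, RTT = 200 ms (= 2 * Tprop, Tprop = 100 ms)
Time until first ACK returns = Ttrans + RTT = 5 + 200 = 205 ms
Need W * Ttrans >= Ttrans + RTT  ->  W >= (Ttrans + RTT) / Ttrans
(Ttrans + RTT) / Ttrans = 205 / 5 = 41
W_min = ceil(41) = 41

41


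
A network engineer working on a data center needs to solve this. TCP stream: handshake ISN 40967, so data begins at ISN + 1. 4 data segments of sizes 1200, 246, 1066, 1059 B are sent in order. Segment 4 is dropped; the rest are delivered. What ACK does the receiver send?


SYN uses sequence number 40967; first data byte = ISN + 1 = 40968.
Segment 1: SEQ = 40968, len = 1200 B, covers [40968, 42167]
Segment 2: SEQ = 42168, len = 246 B, covers [42168, 42413]
Segment 3: SEQ = 42414, len = 1066 B, covers [42414, 43479]
Segment 4: SEQ = 43480, len = 1059 B, covers [43480, 44538] [LOST]
In-order data received: bytes [40968, 43479] (segments 1..3).
Segment 4 missing -> gap begins at byte 43480.
Cumulative ACK = next expected in-order byte = 40968 + 1200 + 246 + 1066 = 43480

43480


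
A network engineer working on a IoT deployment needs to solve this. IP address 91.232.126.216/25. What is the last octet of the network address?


Given: IP = 91.232.126.216, prefix = /25
Subnet mask = 255.255.255.128
Last octet of IP: 216
Last octet of mask: 128
Network last octet = 216 AND 128 = 128

128


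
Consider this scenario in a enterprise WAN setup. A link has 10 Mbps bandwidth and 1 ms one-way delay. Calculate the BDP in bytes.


Given: bandwidth = 10 Mbps, delay = 1 ms
BDP in bits = 10 * 10^6 * 1 / 1000
BDP in bits = 10000
BDP in bytes = 10000 / 8 = 1250

1250


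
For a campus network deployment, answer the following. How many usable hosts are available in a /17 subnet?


Given: subnet mask /17
Host bits = 32 - 17 = 15
Total addresses = 2^15 = 32768
Usable hosts = 32768 - 2 (network + broadcast) = 32766

32766


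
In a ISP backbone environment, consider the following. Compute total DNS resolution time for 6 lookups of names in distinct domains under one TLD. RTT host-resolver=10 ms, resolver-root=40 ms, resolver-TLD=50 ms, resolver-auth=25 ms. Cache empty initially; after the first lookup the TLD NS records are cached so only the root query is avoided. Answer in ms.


Lookup 1 (cold cache): local + root + TLD + auth = 10 + 40 + 50 + 25 = 125 ms
Lookups 2..6 (TLD NS cached -> skip root; new domain -> still ask TLD and auth): local + TLD + auth = 10 + 50 + 25 = 85 ms each
Remaining 5 lookups: 5 * 85 = 425 ms
Total = 125 + 425 = 550 ms

550


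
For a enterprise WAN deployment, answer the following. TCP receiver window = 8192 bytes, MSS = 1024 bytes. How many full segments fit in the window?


Given: RWND = 8192 bytes, MSS = 1024 bytes
Full segments = floor(RWND / MSS)
Full segments = floor(8192 / 1024)
Full segments = floor(8.0) = 8

8


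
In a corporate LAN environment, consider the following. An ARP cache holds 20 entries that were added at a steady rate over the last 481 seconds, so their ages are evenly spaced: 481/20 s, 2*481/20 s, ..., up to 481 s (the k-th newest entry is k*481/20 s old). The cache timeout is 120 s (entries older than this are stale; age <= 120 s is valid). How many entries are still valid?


Ages are k * 481/20 s for k = 1..20 (spacing = 24.0500 s).
Entry k is valid iff k * 481/20 <= 120 iff k <= 20 * 120 / 481 = 4.9896
n_valid = floor(4.9896) = 4
(n_stale = 20 - 4 = 16)

4


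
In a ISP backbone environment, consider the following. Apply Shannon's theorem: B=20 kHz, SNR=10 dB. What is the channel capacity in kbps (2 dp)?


Given: B = 20 kHz, SNR = 10 dB
SNR linear = 10^(10/10) = 10
1 + SNR = 11
log2(11) = 3.4594316186
C = 20 * 1000 * 3.4594316186 = 69188.6324 bps
C = 69.188632 kbps -> 69.19 kbps (2 dp)

69.19


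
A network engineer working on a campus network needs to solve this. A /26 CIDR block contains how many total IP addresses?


Given: CIDR prefix /26
Host bits = 32 - 26 = 6
Total addresses = 2^6 = 64

64


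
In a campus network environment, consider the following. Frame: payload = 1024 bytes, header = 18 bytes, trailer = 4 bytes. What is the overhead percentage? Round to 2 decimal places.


Given: payload = 1024 B, header = 18 B, trailer = 4 B
Overhead bytes = header + trailer = 18 + 4 = 22
Total frame = payload + overhead = 1024 + 22 = 1046
Overhead % = 22 / 1046 * 100 = 2.1033% -> 2.10% (2 dp)

2.10


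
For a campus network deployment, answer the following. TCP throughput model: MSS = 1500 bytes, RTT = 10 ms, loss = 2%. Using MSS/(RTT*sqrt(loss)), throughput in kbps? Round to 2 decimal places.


Given: MSS = 1500 bytes, RTT = 10 ms, loss = 2%
RTT in seconds = 10 / 1000 = 0.01
Loss rate = 2% = 0.02
sqrt(loss) = sqrt(0.02) = 0.141421356237
Throughput (bytes/s) = 1500 / (0.01 * 0.141421356237) = 1060660.1718
Throughput (kbps) = 1060660.1718 * 8 / 1000 = 8485.281374 -> 8485.28 kbps (2 dp)

8485.28


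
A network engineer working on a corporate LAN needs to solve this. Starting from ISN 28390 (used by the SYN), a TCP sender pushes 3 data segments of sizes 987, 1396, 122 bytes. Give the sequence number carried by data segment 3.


The SYN occupies sequence number ISN = 28390, so the first data byte is ISN + 1 = 28391.
SEQ of data segment i = (ISN + 1) + sum of payload sizes of segments 1..i-1.
Segment 1: SEQ = 28391, payload = 987 bytes
Segment 2: SEQ = 29378, payload = 1396 bytes
Segment 3: SEQ = 30774, payload = 122 bytes
SEQ of segment 3 = 28391 + 987 + 1396 = 30774

30774


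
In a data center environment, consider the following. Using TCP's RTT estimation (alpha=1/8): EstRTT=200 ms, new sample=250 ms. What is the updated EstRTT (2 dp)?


Given: EstRTT = 200 ms, SampleRTT = 250 ms, alpha = 1/8
New EstRTT = (1 - alpha) * EstRTT + alpha * SampleRTT
(7/8) * 200 = 175
(1/8) * 250 = 31.25
New EstRTT = 175 + 31.25 = 206.25 ms -> 206.25 ms (2 dp)

206.25


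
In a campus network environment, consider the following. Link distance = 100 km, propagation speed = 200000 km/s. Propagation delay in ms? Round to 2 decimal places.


Given: distance = 100 km, speed = 200000 km/s
Delay = distance / speed = 100 / 200000 seconds
Delay in ms = 100 * 1000 / 200000
Delay = 0.5000 ms
Rounded to 2 dp = 0.50 ms

0.50


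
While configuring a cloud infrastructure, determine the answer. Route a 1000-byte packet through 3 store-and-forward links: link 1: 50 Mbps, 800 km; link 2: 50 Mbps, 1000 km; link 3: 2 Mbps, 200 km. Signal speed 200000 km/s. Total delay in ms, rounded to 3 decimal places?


Packet = 1000 bytes = 8000 bits. Store-and-forward: sum (t_trans + t_prop) per link.
Link 1: t_trans = 8000/(50*10^6) s = 0.1600 ms; t_prop = 800/200000 s = 4.0000 ms; subtotal = 4.1600 ms
Link 2: t_trans = 8000/(50*10^6) s = 0.1600 ms; t_prop = 1000/200000 s = 5.0000 ms; subtotal = 5.1600 ms
Link 3: t_trans = 8000/(2*10^6) s = 4.0000 ms; t_prop = 200/200000 s = 1.0000 ms; subtotal = 5.0000 ms
End-to-end = 4.1600 + 5.1600 + 5.0000 = 14.3200 ms -> 14.320 ms (3 dp)

14.320


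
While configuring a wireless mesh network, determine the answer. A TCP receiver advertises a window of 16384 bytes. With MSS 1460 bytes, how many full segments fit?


Given: RWND = 16384 bytes, MSS = 1460 bytes
Full segments = floor(RWND / MSS)
Full segments = floor(16384 / 1460)
Full segments = floor(11.2219) = 11

11


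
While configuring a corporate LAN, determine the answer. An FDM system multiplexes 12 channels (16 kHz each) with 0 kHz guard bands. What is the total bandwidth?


Given: 12 channels, 16 kHz each, guard = 0 kHz
Channel bandwidth = 12 * 16 = 192 kHz
Guard bands = 11 gaps * 0 kHz = 0 kHz
Total = 192 + 0 = 192 kHz

192


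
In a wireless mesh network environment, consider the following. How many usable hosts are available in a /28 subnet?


Given: subnet mask /28
Host bits = 32 - 28 = 4
Total addresses = 2^4 = 16
Usable hosts = 16 - 2 (network + broadcast) = 14

14


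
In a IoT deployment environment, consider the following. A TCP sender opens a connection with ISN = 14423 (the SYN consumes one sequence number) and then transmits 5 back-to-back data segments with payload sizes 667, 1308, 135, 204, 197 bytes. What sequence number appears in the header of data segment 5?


The SYN occupies sequence number ISN = 14423, so the first data byte is ISN + 1 = 14424.
SEQ of data segment i = (ISN + 1) + sum of payload sizes of segments 1..i-1.
Segment 1: SEQ = 14424, payload = 667 bytes
Segment 2: SEQ = 15091, payload = 1308 bytes
Segment 3: SEQ = 16399, payload = 135 bytes
Segment 4: SEQ = 16534, payload = 204 bytes
Segment 5: SEQ = 16738, payload = 197 bytes
SEQ of segment 5 = 14424 + 667 + 1308 + 135 + 204 = 16738

16738


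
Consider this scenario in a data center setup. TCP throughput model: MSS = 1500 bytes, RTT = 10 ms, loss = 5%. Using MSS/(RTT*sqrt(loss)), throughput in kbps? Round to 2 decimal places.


Given: MSS = 1500 bytes, RTT = 10 ms, loss = 5%
RTT in seconds = 10 / 1000 = 0.01
Loss rate = 5% = 0.05
sqrt(loss) = sqrt(0.05) = 0.223606797750
Throughput (bytes/s) = 1500 / (0.01 * 0.223606797750) = 670820.3932
Throughput (kbps) = 670820.3932 * 8 / 1000 = 5366.563146 -> 5366.56 kbps (2 dp)

5366.56


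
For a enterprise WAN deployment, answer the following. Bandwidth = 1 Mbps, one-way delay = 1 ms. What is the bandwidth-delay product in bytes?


Given: bandwidth = 1 Mbps, delay = 1 ms
BDP in bits = 1 * 10^6 * 1 / 1000
BDP in bits = 1000
BDP in bytes = 1000 / 8 = 125

125


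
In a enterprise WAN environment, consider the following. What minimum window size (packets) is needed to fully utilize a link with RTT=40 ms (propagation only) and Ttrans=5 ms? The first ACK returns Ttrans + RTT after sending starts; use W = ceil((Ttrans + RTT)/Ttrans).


Given: Ttrans = 5 ms, RTT = 40 ms (= 2 * Tprop, Tprop = 20 ms)
Time until first ACK returns = Ttrans + RTT = 5 + 40 = 45 ms
Need W * Ttrans >= Ttrans + RTT  ->  W >= (Ttrans + RTT) / Ttrans
(Ttrans + RTT) / Ttrans = 45 / 5 = 9
W_min = ceil(9) = 9

9


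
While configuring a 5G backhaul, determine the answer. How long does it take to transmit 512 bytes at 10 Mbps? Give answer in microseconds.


Given: packet = 512 bytes, bandwidth = 10 Mbps
Packet in bits = 512 * 8 = 4096 bits
Bandwidth = 10 * 10^6 = 10000000 bps
Time = 4096 / 10000000 seconds
Time in us = 4096 * 10^6 / 10000000 = 409.6

409.6


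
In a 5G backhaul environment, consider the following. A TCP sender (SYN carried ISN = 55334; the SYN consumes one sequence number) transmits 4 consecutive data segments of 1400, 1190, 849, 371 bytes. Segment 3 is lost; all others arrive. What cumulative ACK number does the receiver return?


SYN uses sequence number 55334; first data byte = ISN + 1 = 55335.
Segment 1: SEQ = 55335, len = 1400 B, covers [55335, 56734]
Segment 2: SEQ = 56735, len = 1190 B, covers [56735, 57924]
Segment 3: SEQ = 57925, len = 849 B, covers [57925, 58773] [LOST]
Segment 4: SEQ = 58774, len = 371 B, covers [58774, 59144]
In-order data received: bytes [55335, 57924] (segments 1..2).
Segment 3 missing -> gap begins at byte 57925; later segments buffered out of order.
Cumulative ACK = next expected in-order byte = 55335 + 1400 + 1190 = 57925

57925
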